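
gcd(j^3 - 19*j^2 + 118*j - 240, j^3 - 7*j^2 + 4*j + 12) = j - 6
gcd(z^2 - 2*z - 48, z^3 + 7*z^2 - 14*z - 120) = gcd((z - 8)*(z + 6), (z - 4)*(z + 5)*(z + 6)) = z + 6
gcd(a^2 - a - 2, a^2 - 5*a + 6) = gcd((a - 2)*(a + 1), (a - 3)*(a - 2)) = a - 2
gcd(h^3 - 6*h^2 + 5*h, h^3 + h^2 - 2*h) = h^2 - h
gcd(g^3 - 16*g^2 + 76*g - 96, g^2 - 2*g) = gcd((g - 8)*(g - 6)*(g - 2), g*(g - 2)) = g - 2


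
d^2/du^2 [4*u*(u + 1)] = 8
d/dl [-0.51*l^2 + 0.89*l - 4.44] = 0.89 - 1.02*l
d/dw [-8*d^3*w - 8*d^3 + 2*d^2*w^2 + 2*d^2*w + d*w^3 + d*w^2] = d*(-8*d^2 + 4*d*w + 2*d + 3*w^2 + 2*w)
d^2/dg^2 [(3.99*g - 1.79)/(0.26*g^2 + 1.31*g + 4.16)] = ((0.52*g + 1.31)*(1.04*g + 2.62)*(3.99*g - 1.79) - (6.2244*g + 9.523)*(0.26*g^2 + 1.31*g + 4.16))/(0.26*g^2 + 1.31*g + 4.16)^3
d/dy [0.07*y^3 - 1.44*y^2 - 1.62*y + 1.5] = 0.21*y^2 - 2.88*y - 1.62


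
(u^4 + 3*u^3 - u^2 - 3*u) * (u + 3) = u^5 + 6*u^4 + 8*u^3 - 6*u^2 - 9*u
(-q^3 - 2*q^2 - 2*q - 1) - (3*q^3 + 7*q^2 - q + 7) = -4*q^3 - 9*q^2 - q - 8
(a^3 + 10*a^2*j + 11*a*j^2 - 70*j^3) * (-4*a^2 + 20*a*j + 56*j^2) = -4*a^5 - 20*a^4*j + 212*a^3*j^2 + 1060*a^2*j^3 - 784*a*j^4 - 3920*j^5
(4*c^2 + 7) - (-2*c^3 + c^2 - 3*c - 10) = 2*c^3 + 3*c^2 + 3*c + 17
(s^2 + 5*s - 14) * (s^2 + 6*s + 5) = s^4 + 11*s^3 + 21*s^2 - 59*s - 70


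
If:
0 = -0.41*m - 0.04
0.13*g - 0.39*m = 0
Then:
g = -0.29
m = -0.10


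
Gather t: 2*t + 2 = 2*t + 2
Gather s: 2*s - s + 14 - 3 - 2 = s + 9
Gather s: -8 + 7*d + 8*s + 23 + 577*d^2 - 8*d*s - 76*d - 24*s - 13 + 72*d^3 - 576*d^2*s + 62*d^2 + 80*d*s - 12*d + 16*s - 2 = 72*d^3 + 639*d^2 - 81*d + s*(-576*d^2 + 72*d)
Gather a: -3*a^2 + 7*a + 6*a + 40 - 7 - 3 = -3*a^2 + 13*a + 30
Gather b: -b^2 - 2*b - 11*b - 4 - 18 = -b^2 - 13*b - 22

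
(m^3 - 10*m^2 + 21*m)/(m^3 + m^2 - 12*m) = (m - 7)/(m + 4)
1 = 1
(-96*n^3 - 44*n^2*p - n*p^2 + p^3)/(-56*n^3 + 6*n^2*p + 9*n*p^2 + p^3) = (-24*n^2 - 5*n*p + p^2)/(-14*n^2 + 5*n*p + p^2)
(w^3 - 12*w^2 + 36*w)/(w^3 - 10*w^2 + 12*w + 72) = w/(w + 2)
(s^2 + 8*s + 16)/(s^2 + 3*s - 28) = (s^2 + 8*s + 16)/(s^2 + 3*s - 28)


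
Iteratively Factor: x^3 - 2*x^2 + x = (x)*(x^2 - 2*x + 1) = x*(x - 1)*(x - 1)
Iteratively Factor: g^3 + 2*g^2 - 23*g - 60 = (g + 4)*(g^2 - 2*g - 15) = (g - 5)*(g + 4)*(g + 3)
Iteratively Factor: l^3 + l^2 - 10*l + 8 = (l + 4)*(l^2 - 3*l + 2) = (l - 1)*(l + 4)*(l - 2)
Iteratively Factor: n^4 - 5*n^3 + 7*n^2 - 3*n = (n - 1)*(n^3 - 4*n^2 + 3*n) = (n - 1)^2*(n^2 - 3*n) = n*(n - 1)^2*(n - 3)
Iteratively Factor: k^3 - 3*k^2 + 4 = (k + 1)*(k^2 - 4*k + 4) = (k - 2)*(k + 1)*(k - 2)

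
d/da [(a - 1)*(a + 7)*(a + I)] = 3*a^2 + 2*a*(6 + I) - 7 + 6*I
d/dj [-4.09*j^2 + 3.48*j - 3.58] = 3.48 - 8.18*j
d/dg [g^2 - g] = 2*g - 1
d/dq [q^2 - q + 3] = 2*q - 1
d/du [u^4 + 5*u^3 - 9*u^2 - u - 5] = 4*u^3 + 15*u^2 - 18*u - 1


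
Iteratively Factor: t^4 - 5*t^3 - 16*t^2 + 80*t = (t)*(t^3 - 5*t^2 - 16*t + 80) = t*(t - 5)*(t^2 - 16) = t*(t - 5)*(t + 4)*(t - 4)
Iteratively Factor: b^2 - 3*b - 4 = (b + 1)*(b - 4)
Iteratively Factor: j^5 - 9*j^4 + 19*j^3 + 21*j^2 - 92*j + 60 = (j - 5)*(j^4 - 4*j^3 - j^2 + 16*j - 12) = (j - 5)*(j - 2)*(j^3 - 2*j^2 - 5*j + 6) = (j - 5)*(j - 2)*(j + 2)*(j^2 - 4*j + 3) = (j - 5)*(j - 3)*(j - 2)*(j + 2)*(j - 1)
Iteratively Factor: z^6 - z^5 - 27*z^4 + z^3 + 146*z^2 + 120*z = (z)*(z^5 - z^4 - 27*z^3 + z^2 + 146*z + 120) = z*(z + 2)*(z^4 - 3*z^3 - 21*z^2 + 43*z + 60) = z*(z + 1)*(z + 2)*(z^3 - 4*z^2 - 17*z + 60) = z*(z - 3)*(z + 1)*(z + 2)*(z^2 - z - 20) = z*(z - 5)*(z - 3)*(z + 1)*(z + 2)*(z + 4)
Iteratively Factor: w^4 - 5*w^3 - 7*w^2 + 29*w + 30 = (w - 5)*(w^3 - 7*w - 6) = (w - 5)*(w + 1)*(w^2 - w - 6) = (w - 5)*(w + 1)*(w + 2)*(w - 3)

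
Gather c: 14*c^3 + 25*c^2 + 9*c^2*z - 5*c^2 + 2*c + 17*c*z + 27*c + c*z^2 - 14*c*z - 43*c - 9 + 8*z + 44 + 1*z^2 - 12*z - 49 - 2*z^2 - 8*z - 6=14*c^3 + c^2*(9*z + 20) + c*(z^2 + 3*z - 14) - z^2 - 12*z - 20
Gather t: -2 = -2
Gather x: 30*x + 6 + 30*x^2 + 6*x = 30*x^2 + 36*x + 6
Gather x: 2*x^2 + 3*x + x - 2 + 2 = 2*x^2 + 4*x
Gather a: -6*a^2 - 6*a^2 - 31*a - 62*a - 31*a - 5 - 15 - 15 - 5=-12*a^2 - 124*a - 40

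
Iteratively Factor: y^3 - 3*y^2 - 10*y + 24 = (y + 3)*(y^2 - 6*y + 8) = (y - 4)*(y + 3)*(y - 2)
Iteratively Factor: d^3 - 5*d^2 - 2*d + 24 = (d - 4)*(d^2 - d - 6) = (d - 4)*(d - 3)*(d + 2)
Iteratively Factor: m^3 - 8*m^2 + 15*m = (m - 5)*(m^2 - 3*m) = (m - 5)*(m - 3)*(m)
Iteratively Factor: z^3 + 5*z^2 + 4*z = (z + 1)*(z^2 + 4*z) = z*(z + 1)*(z + 4)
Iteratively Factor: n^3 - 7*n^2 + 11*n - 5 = (n - 1)*(n^2 - 6*n + 5) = (n - 5)*(n - 1)*(n - 1)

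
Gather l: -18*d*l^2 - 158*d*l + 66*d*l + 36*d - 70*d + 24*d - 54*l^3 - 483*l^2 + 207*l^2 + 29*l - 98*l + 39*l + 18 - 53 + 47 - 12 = -10*d - 54*l^3 + l^2*(-18*d - 276) + l*(-92*d - 30)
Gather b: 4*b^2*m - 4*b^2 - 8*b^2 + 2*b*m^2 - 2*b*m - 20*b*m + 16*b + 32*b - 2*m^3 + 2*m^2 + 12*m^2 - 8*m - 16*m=b^2*(4*m - 12) + b*(2*m^2 - 22*m + 48) - 2*m^3 + 14*m^2 - 24*m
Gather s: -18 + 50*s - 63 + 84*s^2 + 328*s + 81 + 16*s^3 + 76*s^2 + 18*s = 16*s^3 + 160*s^2 + 396*s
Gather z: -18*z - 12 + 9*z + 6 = -9*z - 6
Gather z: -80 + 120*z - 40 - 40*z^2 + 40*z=-40*z^2 + 160*z - 120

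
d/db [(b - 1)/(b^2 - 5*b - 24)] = (b^2 - 5*b - (b - 1)*(2*b - 5) - 24)/(-b^2 + 5*b + 24)^2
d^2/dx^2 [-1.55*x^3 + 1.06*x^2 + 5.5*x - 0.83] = 2.12 - 9.3*x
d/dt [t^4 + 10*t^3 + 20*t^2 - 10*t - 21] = 4*t^3 + 30*t^2 + 40*t - 10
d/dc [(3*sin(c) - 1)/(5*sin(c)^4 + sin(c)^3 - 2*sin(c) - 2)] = (-45*sin(c)^4 + 14*sin(c)^3 + 3*sin(c)^2 - 8)*cos(c)/(5*sin(c)^4 + sin(c)^3 - 2*sin(c) - 2)^2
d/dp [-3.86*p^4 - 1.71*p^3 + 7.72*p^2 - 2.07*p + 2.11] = -15.44*p^3 - 5.13*p^2 + 15.44*p - 2.07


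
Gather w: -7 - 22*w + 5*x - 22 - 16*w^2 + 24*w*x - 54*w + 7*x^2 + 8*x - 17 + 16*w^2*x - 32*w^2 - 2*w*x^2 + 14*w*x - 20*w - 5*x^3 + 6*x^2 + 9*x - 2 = w^2*(16*x - 48) + w*(-2*x^2 + 38*x - 96) - 5*x^3 + 13*x^2 + 22*x - 48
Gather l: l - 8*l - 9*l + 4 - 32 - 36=-16*l - 64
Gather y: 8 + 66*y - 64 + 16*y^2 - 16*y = 16*y^2 + 50*y - 56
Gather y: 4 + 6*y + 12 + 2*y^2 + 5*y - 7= 2*y^2 + 11*y + 9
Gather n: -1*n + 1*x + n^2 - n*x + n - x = n^2 - n*x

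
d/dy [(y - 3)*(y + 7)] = 2*y + 4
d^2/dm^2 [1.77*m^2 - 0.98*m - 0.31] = 3.54000000000000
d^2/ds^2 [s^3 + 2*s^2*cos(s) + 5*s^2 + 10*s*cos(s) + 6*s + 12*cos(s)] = -2*s^2*cos(s) - 8*s*sin(s) - 10*s*cos(s) + 6*s - 20*sin(s) - 8*cos(s) + 10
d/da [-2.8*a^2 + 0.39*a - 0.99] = 0.39 - 5.6*a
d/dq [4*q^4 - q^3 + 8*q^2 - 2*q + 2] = 16*q^3 - 3*q^2 + 16*q - 2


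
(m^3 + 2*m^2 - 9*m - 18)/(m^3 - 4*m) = (m^2 - 9)/(m*(m - 2))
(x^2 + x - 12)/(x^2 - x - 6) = (x + 4)/(x + 2)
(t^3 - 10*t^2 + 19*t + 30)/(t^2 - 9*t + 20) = (t^2 - 5*t - 6)/(t - 4)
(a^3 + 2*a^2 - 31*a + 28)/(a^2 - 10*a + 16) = (a^3 + 2*a^2 - 31*a + 28)/(a^2 - 10*a + 16)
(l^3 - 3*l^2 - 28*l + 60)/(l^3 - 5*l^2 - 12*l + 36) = (l + 5)/(l + 3)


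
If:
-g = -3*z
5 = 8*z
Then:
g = 15/8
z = 5/8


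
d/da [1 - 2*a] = -2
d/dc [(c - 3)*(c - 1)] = 2*c - 4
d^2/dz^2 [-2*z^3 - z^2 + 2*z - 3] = -12*z - 2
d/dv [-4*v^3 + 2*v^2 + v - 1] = -12*v^2 + 4*v + 1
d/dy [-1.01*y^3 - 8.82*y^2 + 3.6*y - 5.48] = -3.03*y^2 - 17.64*y + 3.6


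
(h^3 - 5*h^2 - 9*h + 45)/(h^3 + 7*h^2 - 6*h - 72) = (h^2 - 2*h - 15)/(h^2 + 10*h + 24)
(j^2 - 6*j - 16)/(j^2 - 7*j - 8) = (j + 2)/(j + 1)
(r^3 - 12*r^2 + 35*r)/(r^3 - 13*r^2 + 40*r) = (r - 7)/(r - 8)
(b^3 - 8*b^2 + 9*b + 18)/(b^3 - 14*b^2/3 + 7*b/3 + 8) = 3*(b - 6)/(3*b - 8)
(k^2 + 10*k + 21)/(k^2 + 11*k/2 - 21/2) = 2*(k + 3)/(2*k - 3)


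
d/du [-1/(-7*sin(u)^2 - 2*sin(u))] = -(14/tan(u) + 2*cos(u)/sin(u)^2)/(7*sin(u) + 2)^2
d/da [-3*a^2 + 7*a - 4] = 7 - 6*a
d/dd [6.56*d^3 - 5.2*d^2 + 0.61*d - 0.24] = 19.68*d^2 - 10.4*d + 0.61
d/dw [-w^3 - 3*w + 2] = -3*w^2 - 3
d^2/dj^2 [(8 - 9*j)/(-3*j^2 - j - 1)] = 2*(3*(5 - 27*j)*(3*j^2 + j + 1) + (6*j + 1)^2*(9*j - 8))/(3*j^2 + j + 1)^3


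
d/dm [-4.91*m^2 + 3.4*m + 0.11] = 3.4 - 9.82*m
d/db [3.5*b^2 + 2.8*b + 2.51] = 7.0*b + 2.8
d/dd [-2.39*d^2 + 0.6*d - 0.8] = 0.6 - 4.78*d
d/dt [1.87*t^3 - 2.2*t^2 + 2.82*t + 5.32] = 5.61*t^2 - 4.4*t + 2.82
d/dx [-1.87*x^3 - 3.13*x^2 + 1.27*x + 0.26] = -5.61*x^2 - 6.26*x + 1.27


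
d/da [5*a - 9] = 5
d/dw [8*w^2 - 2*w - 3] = 16*w - 2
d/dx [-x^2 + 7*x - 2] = 7 - 2*x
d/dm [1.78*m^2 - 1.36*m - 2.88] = 3.56*m - 1.36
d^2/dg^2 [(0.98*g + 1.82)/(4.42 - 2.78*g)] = -52.215072/(2.78*g - 4.42)^3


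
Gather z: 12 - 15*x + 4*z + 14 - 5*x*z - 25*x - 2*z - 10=-40*x + z*(2 - 5*x) + 16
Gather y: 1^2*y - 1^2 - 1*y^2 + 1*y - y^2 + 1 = -2*y^2 + 2*y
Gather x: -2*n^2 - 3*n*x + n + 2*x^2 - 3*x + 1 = -2*n^2 + n + 2*x^2 + x*(-3*n - 3) + 1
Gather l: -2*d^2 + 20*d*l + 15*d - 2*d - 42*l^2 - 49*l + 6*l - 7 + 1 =-2*d^2 + 13*d - 42*l^2 + l*(20*d - 43) - 6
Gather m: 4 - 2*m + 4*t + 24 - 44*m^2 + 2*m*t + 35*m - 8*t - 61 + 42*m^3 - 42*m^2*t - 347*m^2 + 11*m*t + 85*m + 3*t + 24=42*m^3 + m^2*(-42*t - 391) + m*(13*t + 118) - t - 9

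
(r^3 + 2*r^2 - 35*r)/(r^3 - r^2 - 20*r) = (r + 7)/(r + 4)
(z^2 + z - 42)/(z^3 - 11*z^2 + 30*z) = (z + 7)/(z*(z - 5))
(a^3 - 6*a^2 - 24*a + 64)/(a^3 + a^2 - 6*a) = (a^2 - 4*a - 32)/(a*(a + 3))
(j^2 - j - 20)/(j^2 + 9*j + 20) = (j - 5)/(j + 5)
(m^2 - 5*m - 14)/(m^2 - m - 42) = (m + 2)/(m + 6)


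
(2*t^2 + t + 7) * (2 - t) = -2*t^3 + 3*t^2 - 5*t + 14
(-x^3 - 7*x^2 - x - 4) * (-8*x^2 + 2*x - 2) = 8*x^5 + 54*x^4 - 4*x^3 + 44*x^2 - 6*x + 8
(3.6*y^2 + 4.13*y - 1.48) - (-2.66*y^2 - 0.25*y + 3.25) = 6.26*y^2 + 4.38*y - 4.73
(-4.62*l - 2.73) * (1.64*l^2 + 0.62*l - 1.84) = -7.5768*l^3 - 7.3416*l^2 + 6.8082*l + 5.0232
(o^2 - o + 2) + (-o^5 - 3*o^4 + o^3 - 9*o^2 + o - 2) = -o^5 - 3*o^4 + o^3 - 8*o^2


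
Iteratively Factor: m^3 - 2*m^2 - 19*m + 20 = (m - 5)*(m^2 + 3*m - 4) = (m - 5)*(m + 4)*(m - 1)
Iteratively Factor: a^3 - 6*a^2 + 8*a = (a - 2)*(a^2 - 4*a) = (a - 4)*(a - 2)*(a)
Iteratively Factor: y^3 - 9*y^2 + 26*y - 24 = (y - 2)*(y^2 - 7*y + 12) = (y - 4)*(y - 2)*(y - 3)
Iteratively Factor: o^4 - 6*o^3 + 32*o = (o)*(o^3 - 6*o^2 + 32) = o*(o + 2)*(o^2 - 8*o + 16) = o*(o - 4)*(o + 2)*(o - 4)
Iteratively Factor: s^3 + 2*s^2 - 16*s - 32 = (s + 4)*(s^2 - 2*s - 8) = (s - 4)*(s + 4)*(s + 2)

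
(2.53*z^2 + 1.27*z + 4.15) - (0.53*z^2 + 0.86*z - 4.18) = 2.0*z^2 + 0.41*z + 8.33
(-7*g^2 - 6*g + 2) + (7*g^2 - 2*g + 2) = 4 - 8*g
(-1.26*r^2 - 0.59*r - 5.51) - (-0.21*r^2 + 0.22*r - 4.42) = -1.05*r^2 - 0.81*r - 1.09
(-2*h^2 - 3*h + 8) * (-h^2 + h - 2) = 2*h^4 + h^3 - 7*h^2 + 14*h - 16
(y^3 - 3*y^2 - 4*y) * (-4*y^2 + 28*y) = -4*y^5 + 40*y^4 - 68*y^3 - 112*y^2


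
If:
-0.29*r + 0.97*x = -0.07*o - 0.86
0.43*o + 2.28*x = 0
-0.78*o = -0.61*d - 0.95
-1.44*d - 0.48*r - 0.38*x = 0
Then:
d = -0.90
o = 0.52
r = 2.76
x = -0.10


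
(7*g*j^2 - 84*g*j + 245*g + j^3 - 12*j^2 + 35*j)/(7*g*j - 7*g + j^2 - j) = (j^2 - 12*j + 35)/(j - 1)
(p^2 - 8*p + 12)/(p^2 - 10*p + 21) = (p^2 - 8*p + 12)/(p^2 - 10*p + 21)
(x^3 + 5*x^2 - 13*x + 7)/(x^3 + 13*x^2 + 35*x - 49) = (x - 1)/(x + 7)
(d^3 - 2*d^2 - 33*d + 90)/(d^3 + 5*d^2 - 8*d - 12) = (d^2 - 8*d + 15)/(d^2 - d - 2)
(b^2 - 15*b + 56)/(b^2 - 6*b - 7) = (b - 8)/(b + 1)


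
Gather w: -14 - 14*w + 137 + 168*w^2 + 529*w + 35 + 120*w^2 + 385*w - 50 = 288*w^2 + 900*w + 108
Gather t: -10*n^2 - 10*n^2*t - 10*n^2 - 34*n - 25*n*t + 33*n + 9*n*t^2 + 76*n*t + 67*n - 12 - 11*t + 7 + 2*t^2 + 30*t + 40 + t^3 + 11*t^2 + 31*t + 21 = -20*n^2 + 66*n + t^3 + t^2*(9*n + 13) + t*(-10*n^2 + 51*n + 50) + 56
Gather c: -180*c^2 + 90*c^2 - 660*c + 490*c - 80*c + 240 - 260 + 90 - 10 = -90*c^2 - 250*c + 60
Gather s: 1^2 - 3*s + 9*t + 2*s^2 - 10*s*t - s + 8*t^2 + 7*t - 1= 2*s^2 + s*(-10*t - 4) + 8*t^2 + 16*t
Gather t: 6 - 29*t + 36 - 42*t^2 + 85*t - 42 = -42*t^2 + 56*t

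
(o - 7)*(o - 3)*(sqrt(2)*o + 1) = sqrt(2)*o^3 - 10*sqrt(2)*o^2 + o^2 - 10*o + 21*sqrt(2)*o + 21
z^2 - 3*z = z*(z - 3)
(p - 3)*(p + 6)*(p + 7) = p^3 + 10*p^2 + 3*p - 126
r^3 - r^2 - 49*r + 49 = (r - 7)*(r - 1)*(r + 7)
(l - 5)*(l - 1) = l^2 - 6*l + 5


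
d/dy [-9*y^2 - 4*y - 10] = -18*y - 4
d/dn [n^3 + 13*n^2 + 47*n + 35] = 3*n^2 + 26*n + 47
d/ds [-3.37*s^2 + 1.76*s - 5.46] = 1.76 - 6.74*s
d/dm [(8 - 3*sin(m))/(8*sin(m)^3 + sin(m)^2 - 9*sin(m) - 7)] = (48*sin(m)^3 - 189*sin(m)^2 - 16*sin(m) + 93)*cos(m)/(8*sin(m)^3 + sin(m)^2 - 9*sin(m) - 7)^2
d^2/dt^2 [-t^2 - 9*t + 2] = -2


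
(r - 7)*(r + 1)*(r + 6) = r^3 - 43*r - 42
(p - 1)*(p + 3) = p^2 + 2*p - 3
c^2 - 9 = (c - 3)*(c + 3)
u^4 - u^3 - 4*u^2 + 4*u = u*(u - 2)*(u - 1)*(u + 2)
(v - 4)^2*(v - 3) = v^3 - 11*v^2 + 40*v - 48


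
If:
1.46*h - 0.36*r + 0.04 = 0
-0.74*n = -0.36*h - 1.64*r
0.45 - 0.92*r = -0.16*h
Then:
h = 0.10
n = 1.17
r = 0.51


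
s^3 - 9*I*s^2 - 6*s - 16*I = (s - 8*I)*(s - 2*I)*(s + I)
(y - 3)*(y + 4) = y^2 + y - 12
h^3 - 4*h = h*(h - 2)*(h + 2)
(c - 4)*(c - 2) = c^2 - 6*c + 8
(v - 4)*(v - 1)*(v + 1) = v^3 - 4*v^2 - v + 4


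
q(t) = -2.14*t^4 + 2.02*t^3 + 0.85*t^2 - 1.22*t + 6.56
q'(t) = -8.56*t^3 + 6.06*t^2 + 1.7*t - 1.22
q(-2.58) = -114.14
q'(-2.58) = 181.74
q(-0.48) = 7.00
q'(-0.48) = 0.31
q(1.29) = 4.81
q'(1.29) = -7.32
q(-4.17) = -767.13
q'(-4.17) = 717.77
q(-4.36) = -912.70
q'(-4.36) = 816.03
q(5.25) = -1309.86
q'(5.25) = -1063.92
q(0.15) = 6.40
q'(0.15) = -0.86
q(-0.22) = 6.84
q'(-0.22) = -1.21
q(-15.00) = -114938.89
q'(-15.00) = 30226.78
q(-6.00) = -3165.28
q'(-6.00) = 2055.70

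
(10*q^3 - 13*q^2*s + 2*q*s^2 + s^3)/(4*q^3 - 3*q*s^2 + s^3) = (5*q^2 - 4*q*s - s^2)/(2*q^2 + q*s - s^2)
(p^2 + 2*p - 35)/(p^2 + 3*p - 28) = (p - 5)/(p - 4)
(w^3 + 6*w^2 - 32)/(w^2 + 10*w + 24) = (w^2 + 2*w - 8)/(w + 6)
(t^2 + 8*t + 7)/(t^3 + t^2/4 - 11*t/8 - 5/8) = 8*(t + 7)/(8*t^2 - 6*t - 5)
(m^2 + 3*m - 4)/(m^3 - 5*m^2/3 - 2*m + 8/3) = 3*(m + 4)/(3*m^2 - 2*m - 8)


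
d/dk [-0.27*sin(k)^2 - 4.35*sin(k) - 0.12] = -(0.54*sin(k) + 4.35)*cos(k)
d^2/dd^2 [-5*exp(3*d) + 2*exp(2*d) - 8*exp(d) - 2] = (-45*exp(2*d) + 8*exp(d) - 8)*exp(d)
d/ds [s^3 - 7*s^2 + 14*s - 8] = 3*s^2 - 14*s + 14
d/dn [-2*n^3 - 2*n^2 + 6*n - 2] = -6*n^2 - 4*n + 6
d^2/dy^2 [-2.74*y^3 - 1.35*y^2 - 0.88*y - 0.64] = -16.44*y - 2.7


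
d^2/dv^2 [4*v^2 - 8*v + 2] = 8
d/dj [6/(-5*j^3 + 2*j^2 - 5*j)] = 6*(15*j^2 - 4*j + 5)/(j^2*(5*j^2 - 2*j + 5)^2)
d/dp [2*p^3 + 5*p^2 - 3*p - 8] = 6*p^2 + 10*p - 3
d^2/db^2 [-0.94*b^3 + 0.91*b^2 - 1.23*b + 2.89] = 1.82 - 5.64*b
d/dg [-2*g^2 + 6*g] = 6 - 4*g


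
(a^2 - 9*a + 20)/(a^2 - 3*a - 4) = (a - 5)/(a + 1)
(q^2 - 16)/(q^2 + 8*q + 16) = (q - 4)/(q + 4)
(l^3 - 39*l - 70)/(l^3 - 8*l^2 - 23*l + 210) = (l + 2)/(l - 6)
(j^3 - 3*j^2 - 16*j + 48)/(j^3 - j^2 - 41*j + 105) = (j^2 - 16)/(j^2 + 2*j - 35)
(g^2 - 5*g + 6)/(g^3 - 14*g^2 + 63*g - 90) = (g - 2)/(g^2 - 11*g + 30)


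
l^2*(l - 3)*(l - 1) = l^4 - 4*l^3 + 3*l^2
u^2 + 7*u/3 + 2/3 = (u + 1/3)*(u + 2)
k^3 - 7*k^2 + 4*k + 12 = (k - 6)*(k - 2)*(k + 1)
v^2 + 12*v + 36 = (v + 6)^2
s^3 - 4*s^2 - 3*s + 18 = (s - 3)^2*(s + 2)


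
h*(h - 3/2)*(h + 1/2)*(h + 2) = h^4 + h^3 - 11*h^2/4 - 3*h/2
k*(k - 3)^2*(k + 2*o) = k^4 + 2*k^3*o - 6*k^3 - 12*k^2*o + 9*k^2 + 18*k*o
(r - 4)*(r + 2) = r^2 - 2*r - 8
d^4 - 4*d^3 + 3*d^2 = d^2*(d - 3)*(d - 1)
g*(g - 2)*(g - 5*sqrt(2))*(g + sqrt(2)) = g^4 - 4*sqrt(2)*g^3 - 2*g^3 - 10*g^2 + 8*sqrt(2)*g^2 + 20*g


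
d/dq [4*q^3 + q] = 12*q^2 + 1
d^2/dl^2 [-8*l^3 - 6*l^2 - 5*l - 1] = -48*l - 12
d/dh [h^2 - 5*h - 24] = 2*h - 5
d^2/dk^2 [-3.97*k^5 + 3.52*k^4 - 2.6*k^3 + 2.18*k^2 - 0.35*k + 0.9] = -79.4*k^3 + 42.24*k^2 - 15.6*k + 4.36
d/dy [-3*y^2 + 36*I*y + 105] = -6*y + 36*I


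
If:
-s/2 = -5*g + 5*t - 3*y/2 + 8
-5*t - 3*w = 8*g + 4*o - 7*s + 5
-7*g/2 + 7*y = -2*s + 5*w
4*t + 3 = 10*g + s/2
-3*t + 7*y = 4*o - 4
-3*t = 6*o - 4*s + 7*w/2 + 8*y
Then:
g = -177562/322479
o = 2206087/1289916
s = -271238/322479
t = -719669/322479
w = -232769/322479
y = -177548/322479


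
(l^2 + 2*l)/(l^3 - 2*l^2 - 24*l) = (l + 2)/(l^2 - 2*l - 24)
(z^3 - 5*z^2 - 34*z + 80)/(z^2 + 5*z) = z - 10 + 16/z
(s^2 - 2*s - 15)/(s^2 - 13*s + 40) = (s + 3)/(s - 8)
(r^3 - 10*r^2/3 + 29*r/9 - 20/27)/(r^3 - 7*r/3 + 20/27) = (3*r - 5)/(3*r + 5)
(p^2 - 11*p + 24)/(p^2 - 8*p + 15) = (p - 8)/(p - 5)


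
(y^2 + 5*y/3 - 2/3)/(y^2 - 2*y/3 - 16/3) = (3*y - 1)/(3*y - 8)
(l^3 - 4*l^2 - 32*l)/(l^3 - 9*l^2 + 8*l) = (l + 4)/(l - 1)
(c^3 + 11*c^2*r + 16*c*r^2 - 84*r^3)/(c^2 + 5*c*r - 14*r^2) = c + 6*r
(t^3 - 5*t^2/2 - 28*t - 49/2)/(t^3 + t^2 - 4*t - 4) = (2*t^2 - 7*t - 49)/(2*(t^2 - 4))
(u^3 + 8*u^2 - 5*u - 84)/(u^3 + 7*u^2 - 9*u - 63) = (u + 4)/(u + 3)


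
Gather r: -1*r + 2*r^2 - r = 2*r^2 - 2*r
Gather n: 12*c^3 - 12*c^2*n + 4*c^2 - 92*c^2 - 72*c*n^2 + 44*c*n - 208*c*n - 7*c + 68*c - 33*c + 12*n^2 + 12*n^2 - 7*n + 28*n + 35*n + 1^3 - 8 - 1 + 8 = 12*c^3 - 88*c^2 + 28*c + n^2*(24 - 72*c) + n*(-12*c^2 - 164*c + 56)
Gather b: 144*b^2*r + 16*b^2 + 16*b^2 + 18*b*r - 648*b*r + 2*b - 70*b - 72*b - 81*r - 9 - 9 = b^2*(144*r + 32) + b*(-630*r - 140) - 81*r - 18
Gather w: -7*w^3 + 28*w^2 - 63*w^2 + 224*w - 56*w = -7*w^3 - 35*w^2 + 168*w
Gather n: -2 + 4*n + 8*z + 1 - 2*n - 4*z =2*n + 4*z - 1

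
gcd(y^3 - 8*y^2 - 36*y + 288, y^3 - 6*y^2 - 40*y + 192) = y^2 - 2*y - 48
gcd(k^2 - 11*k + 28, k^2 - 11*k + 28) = k^2 - 11*k + 28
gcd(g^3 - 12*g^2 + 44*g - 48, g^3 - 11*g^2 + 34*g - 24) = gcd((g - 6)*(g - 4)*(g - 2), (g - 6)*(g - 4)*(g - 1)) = g^2 - 10*g + 24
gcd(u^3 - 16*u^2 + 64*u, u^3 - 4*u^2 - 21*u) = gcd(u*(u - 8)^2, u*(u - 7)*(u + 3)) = u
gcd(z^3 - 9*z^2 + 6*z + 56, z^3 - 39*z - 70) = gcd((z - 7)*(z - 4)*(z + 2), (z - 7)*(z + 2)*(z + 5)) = z^2 - 5*z - 14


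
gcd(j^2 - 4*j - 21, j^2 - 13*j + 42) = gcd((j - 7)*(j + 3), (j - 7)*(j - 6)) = j - 7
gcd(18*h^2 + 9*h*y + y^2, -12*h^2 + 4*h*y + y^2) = 6*h + y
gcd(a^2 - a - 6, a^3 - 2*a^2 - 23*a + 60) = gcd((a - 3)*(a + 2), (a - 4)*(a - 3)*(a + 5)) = a - 3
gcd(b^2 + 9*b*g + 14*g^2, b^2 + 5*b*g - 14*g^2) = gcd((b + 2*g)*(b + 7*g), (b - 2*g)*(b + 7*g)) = b + 7*g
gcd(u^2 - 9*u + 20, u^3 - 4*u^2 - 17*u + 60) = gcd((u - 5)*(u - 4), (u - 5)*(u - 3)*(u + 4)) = u - 5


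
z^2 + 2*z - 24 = (z - 4)*(z + 6)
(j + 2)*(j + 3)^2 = j^3 + 8*j^2 + 21*j + 18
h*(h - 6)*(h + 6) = h^3 - 36*h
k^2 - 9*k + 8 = (k - 8)*(k - 1)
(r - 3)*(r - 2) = r^2 - 5*r + 6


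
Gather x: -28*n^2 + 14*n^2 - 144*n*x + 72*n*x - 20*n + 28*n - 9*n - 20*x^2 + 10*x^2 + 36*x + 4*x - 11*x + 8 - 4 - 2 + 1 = -14*n^2 - n - 10*x^2 + x*(29 - 72*n) + 3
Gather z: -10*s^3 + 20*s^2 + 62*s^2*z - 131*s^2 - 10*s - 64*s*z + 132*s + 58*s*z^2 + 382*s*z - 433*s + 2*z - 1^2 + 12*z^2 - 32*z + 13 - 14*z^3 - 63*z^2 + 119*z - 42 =-10*s^3 - 111*s^2 - 311*s - 14*z^3 + z^2*(58*s - 51) + z*(62*s^2 + 318*s + 89) - 30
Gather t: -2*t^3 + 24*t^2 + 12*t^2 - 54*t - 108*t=-2*t^3 + 36*t^2 - 162*t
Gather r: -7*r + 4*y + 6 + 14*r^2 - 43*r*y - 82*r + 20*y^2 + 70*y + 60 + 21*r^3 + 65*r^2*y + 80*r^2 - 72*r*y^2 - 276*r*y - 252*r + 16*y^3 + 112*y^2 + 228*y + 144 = 21*r^3 + r^2*(65*y + 94) + r*(-72*y^2 - 319*y - 341) + 16*y^3 + 132*y^2 + 302*y + 210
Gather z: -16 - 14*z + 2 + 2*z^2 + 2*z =2*z^2 - 12*z - 14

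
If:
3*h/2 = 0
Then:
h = 0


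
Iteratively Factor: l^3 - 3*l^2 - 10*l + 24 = (l - 4)*(l^2 + l - 6) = (l - 4)*(l - 2)*(l + 3)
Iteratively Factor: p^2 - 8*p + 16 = (p - 4)*(p - 4)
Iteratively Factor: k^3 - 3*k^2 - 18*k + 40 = (k - 5)*(k^2 + 2*k - 8) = (k - 5)*(k - 2)*(k + 4)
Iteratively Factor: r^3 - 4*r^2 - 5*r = (r + 1)*(r^2 - 5*r) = (r - 5)*(r + 1)*(r)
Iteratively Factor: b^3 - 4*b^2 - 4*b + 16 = (b - 2)*(b^2 - 2*b - 8) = (b - 2)*(b + 2)*(b - 4)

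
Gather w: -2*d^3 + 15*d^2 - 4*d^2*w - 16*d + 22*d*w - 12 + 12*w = -2*d^3 + 15*d^2 - 16*d + w*(-4*d^2 + 22*d + 12) - 12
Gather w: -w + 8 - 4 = 4 - w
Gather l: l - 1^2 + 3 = l + 2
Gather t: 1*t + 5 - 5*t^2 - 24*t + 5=-5*t^2 - 23*t + 10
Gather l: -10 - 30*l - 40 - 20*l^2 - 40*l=-20*l^2 - 70*l - 50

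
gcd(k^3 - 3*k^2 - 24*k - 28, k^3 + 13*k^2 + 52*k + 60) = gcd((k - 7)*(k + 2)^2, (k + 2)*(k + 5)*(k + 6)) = k + 2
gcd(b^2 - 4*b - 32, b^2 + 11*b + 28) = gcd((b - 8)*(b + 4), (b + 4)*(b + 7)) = b + 4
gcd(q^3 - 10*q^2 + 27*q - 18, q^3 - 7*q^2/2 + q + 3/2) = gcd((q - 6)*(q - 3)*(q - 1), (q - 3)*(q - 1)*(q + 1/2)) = q^2 - 4*q + 3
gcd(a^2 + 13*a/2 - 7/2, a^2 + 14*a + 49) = a + 7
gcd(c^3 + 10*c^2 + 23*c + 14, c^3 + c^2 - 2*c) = c + 2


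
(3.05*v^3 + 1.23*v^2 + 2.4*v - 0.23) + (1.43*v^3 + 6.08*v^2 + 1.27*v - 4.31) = 4.48*v^3 + 7.31*v^2 + 3.67*v - 4.54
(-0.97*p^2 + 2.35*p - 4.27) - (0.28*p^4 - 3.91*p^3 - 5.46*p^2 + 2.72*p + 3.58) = -0.28*p^4 + 3.91*p^3 + 4.49*p^2 - 0.37*p - 7.85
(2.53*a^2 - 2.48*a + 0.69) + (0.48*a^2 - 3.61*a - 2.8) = 3.01*a^2 - 6.09*a - 2.11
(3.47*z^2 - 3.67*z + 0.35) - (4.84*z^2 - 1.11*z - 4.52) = -1.37*z^2 - 2.56*z + 4.87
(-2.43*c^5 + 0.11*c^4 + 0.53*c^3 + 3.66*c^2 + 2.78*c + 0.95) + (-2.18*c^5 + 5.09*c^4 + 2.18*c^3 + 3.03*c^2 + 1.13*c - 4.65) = -4.61*c^5 + 5.2*c^4 + 2.71*c^3 + 6.69*c^2 + 3.91*c - 3.7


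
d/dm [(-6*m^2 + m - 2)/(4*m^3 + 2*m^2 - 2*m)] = (12*m^4 - 4*m^3 + 17*m^2 + 4*m - 2)/(2*m^2*(4*m^4 + 4*m^3 - 3*m^2 - 2*m + 1))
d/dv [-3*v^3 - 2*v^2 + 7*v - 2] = -9*v^2 - 4*v + 7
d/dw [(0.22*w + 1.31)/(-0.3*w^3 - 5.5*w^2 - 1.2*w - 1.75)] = (0.132*w^3 + 2.389*w^2 + 14.41*w + 1.187)/(0.09*w^6 + 3.3*w^5 + 30.97*w^4 + 14.25*w^3 + 20.69*w^2 + 4.2*w + 3.0625)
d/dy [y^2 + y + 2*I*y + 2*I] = 2*y + 1 + 2*I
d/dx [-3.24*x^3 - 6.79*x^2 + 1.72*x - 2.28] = -9.72*x^2 - 13.58*x + 1.72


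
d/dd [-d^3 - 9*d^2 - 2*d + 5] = -3*d^2 - 18*d - 2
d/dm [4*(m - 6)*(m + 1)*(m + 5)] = 12*m^2 - 124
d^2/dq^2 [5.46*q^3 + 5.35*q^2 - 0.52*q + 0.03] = 32.76*q + 10.7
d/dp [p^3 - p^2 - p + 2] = 3*p^2 - 2*p - 1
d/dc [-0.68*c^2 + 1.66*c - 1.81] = 1.66 - 1.36*c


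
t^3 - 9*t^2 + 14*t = t*(t - 7)*(t - 2)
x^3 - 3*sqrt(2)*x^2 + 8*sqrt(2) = (x - 2*sqrt(2))^2*(x + sqrt(2))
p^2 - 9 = (p - 3)*(p + 3)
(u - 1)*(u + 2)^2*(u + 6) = u^4 + 9*u^3 + 18*u^2 - 4*u - 24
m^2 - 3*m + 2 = (m - 2)*(m - 1)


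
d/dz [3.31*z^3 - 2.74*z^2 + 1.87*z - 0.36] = 9.93*z^2 - 5.48*z + 1.87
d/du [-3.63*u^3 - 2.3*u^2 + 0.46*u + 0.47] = -10.89*u^2 - 4.6*u + 0.46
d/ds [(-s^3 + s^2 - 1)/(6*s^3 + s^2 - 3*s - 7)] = (-7*s^4 + 6*s^3 + 36*s^2 - 12*s - 3)/(36*s^6 + 12*s^5 - 35*s^4 - 90*s^3 - 5*s^2 + 42*s + 49)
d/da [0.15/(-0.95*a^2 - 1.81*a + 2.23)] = (0.285*a + 0.2715)/(0.95*a^2 + 1.81*a - 2.23)^2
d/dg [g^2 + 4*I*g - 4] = 2*g + 4*I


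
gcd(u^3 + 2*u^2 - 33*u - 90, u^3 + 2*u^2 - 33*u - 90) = u^3 + 2*u^2 - 33*u - 90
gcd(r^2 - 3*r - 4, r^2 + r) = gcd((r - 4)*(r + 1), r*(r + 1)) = r + 1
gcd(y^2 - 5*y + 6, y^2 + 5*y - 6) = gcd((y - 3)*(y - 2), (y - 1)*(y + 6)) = 1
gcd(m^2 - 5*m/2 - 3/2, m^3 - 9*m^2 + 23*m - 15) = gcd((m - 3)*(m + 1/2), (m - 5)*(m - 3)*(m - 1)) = m - 3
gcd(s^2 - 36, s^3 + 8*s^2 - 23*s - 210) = s + 6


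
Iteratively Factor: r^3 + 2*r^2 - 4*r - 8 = (r - 2)*(r^2 + 4*r + 4) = (r - 2)*(r + 2)*(r + 2)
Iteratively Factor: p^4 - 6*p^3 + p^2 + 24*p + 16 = (p - 4)*(p^3 - 2*p^2 - 7*p - 4) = (p - 4)*(p + 1)*(p^2 - 3*p - 4) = (p - 4)*(p + 1)^2*(p - 4)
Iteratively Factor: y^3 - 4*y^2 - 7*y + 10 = (y + 2)*(y^2 - 6*y + 5) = (y - 5)*(y + 2)*(y - 1)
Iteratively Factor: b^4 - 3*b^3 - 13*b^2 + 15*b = (b - 5)*(b^3 + 2*b^2 - 3*b) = (b - 5)*(b - 1)*(b^2 + 3*b) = (b - 5)*(b - 1)*(b + 3)*(b)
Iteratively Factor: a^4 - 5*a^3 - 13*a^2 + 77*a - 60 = (a - 3)*(a^3 - 2*a^2 - 19*a + 20) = (a - 3)*(a - 1)*(a^2 - a - 20) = (a - 3)*(a - 1)*(a + 4)*(a - 5)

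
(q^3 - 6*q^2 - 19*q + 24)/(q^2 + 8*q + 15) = (q^2 - 9*q + 8)/(q + 5)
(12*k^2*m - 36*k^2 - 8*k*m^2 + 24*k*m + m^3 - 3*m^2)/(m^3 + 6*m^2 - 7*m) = (12*k^2*m - 36*k^2 - 8*k*m^2 + 24*k*m + m^3 - 3*m^2)/(m*(m^2 + 6*m - 7))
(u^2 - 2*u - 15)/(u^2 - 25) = (u + 3)/(u + 5)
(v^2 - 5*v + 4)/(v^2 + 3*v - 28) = (v - 1)/(v + 7)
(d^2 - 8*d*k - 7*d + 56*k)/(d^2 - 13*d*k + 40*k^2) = (d - 7)/(d - 5*k)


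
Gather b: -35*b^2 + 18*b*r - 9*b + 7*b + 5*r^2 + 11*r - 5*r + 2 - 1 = -35*b^2 + b*(18*r - 2) + 5*r^2 + 6*r + 1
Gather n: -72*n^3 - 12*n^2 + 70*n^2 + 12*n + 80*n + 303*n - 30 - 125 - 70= -72*n^3 + 58*n^2 + 395*n - 225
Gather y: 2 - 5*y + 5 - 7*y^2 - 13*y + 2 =-7*y^2 - 18*y + 9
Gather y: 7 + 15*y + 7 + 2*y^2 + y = 2*y^2 + 16*y + 14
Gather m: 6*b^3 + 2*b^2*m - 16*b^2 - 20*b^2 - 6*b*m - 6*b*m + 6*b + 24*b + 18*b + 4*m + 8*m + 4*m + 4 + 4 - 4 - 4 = 6*b^3 - 36*b^2 + 48*b + m*(2*b^2 - 12*b + 16)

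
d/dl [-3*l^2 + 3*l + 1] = 3 - 6*l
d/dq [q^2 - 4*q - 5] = 2*q - 4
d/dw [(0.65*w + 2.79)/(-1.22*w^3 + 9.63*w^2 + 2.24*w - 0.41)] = (1.586*w^3 + 3.9519*w^2 - 53.7354*w - 6.5161)/(1.4884*w^6 - 23.4972*w^5 + 87.2713*w^4 + 44.1428*w^3 - 2.879*w^2 - 1.8368*w + 0.1681)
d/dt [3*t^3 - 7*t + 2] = 9*t^2 - 7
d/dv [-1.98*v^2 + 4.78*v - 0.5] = 4.78 - 3.96*v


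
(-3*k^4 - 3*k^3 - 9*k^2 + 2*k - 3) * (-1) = 3*k^4 + 3*k^3 + 9*k^2 - 2*k + 3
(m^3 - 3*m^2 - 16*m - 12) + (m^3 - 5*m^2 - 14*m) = 2*m^3 - 8*m^2 - 30*m - 12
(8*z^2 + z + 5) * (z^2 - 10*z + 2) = 8*z^4 - 79*z^3 + 11*z^2 - 48*z + 10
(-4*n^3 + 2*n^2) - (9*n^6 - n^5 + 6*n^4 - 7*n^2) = -9*n^6 + n^5 - 6*n^4 - 4*n^3 + 9*n^2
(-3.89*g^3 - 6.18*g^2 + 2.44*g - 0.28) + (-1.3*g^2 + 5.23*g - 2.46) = -3.89*g^3 - 7.48*g^2 + 7.67*g - 2.74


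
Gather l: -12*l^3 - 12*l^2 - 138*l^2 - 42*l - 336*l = -12*l^3 - 150*l^2 - 378*l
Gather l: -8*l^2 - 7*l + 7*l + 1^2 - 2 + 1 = -8*l^2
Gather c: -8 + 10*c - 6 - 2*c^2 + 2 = -2*c^2 + 10*c - 12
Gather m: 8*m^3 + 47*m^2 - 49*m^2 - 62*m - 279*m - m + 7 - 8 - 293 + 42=8*m^3 - 2*m^2 - 342*m - 252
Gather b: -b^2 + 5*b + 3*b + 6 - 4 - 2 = -b^2 + 8*b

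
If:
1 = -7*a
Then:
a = -1/7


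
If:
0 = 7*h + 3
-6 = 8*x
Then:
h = -3/7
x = -3/4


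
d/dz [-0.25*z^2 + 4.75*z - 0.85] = 4.75 - 0.5*z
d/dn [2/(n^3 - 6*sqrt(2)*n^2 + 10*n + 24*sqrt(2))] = 2*(-3*n^2 + 12*sqrt(2)*n - 10)/(n^3 - 6*sqrt(2)*n^2 + 10*n + 24*sqrt(2))^2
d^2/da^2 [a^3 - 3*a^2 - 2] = 6*a - 6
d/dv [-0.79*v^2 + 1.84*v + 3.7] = 1.84 - 1.58*v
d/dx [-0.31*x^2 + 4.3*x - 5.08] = 4.3 - 0.62*x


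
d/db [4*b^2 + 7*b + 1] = 8*b + 7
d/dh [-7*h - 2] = -7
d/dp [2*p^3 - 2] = 6*p^2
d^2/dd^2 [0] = 0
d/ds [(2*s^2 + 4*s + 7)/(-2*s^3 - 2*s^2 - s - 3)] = (4*s^4 + 16*s^3 + 48*s^2 + 16*s - 5)/(4*s^6 + 8*s^5 + 8*s^4 + 16*s^3 + 13*s^2 + 6*s + 9)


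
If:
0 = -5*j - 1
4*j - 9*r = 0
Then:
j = -1/5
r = -4/45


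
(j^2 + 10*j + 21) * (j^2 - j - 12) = j^4 + 9*j^3 - j^2 - 141*j - 252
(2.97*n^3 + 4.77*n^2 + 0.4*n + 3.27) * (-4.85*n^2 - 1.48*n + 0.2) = -14.4045*n^5 - 27.5301*n^4 - 8.4056*n^3 - 15.4975*n^2 - 4.7596*n + 0.654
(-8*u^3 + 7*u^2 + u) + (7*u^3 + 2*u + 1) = -u^3 + 7*u^2 + 3*u + 1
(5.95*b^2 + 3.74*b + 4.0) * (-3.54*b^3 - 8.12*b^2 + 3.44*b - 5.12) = -21.063*b^5 - 61.5536*b^4 - 24.0608*b^3 - 50.0784*b^2 - 5.3888*b - 20.48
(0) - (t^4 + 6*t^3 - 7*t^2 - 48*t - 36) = -t^4 - 6*t^3 + 7*t^2 + 48*t + 36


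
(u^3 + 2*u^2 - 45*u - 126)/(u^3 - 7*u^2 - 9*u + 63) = (u + 6)/(u - 3)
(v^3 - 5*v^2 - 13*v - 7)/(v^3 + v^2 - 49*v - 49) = (v + 1)/(v + 7)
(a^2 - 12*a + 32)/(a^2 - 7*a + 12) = (a - 8)/(a - 3)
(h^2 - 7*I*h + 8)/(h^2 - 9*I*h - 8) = (h + I)/(h - I)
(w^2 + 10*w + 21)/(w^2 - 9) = (w + 7)/(w - 3)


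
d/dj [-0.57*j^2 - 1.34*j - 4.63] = -1.14*j - 1.34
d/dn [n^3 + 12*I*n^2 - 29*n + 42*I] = 3*n^2 + 24*I*n - 29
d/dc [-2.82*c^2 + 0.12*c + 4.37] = 0.12 - 5.64*c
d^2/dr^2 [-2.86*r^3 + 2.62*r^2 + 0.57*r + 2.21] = 5.24 - 17.16*r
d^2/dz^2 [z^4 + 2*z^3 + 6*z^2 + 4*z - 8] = 12*z^2 + 12*z + 12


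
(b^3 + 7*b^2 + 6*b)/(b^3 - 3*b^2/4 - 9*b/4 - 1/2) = 4*b*(b + 6)/(4*b^2 - 7*b - 2)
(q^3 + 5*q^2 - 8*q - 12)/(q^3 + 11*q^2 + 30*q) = (q^2 - q - 2)/(q*(q + 5))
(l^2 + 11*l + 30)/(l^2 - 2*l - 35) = (l + 6)/(l - 7)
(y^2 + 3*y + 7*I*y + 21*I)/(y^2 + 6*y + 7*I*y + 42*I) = (y + 3)/(y + 6)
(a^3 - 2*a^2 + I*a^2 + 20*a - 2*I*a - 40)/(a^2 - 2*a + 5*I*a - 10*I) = a - 4*I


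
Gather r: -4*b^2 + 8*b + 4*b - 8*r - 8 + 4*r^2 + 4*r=-4*b^2 + 12*b + 4*r^2 - 4*r - 8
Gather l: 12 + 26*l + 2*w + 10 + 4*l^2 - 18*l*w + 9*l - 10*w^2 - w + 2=4*l^2 + l*(35 - 18*w) - 10*w^2 + w + 24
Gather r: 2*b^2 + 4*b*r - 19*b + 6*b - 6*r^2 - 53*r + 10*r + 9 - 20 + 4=2*b^2 - 13*b - 6*r^2 + r*(4*b - 43) - 7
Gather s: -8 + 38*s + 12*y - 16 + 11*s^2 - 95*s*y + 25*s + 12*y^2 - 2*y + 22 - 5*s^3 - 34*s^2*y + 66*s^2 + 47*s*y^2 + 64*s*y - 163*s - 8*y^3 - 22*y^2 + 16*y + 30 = -5*s^3 + s^2*(77 - 34*y) + s*(47*y^2 - 31*y - 100) - 8*y^3 - 10*y^2 + 26*y + 28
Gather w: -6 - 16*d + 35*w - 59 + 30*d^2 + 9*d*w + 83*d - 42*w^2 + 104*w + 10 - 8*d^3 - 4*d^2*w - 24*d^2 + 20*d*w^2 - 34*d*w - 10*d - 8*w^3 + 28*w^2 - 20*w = -8*d^3 + 6*d^2 + 57*d - 8*w^3 + w^2*(20*d - 14) + w*(-4*d^2 - 25*d + 119) - 55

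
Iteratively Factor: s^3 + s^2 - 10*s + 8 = (s + 4)*(s^2 - 3*s + 2) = (s - 1)*(s + 4)*(s - 2)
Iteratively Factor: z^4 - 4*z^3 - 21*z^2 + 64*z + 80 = (z - 4)*(z^3 - 21*z - 20) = (z - 4)*(z + 1)*(z^2 - z - 20) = (z - 5)*(z - 4)*(z + 1)*(z + 4)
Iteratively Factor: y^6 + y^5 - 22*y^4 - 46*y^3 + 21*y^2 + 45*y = (y + 3)*(y^5 - 2*y^4 - 16*y^3 + 2*y^2 + 15*y) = (y + 3)^2*(y^4 - 5*y^3 - y^2 + 5*y) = y*(y + 3)^2*(y^3 - 5*y^2 - y + 5) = y*(y - 5)*(y + 3)^2*(y^2 - 1) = y*(y - 5)*(y + 1)*(y + 3)^2*(y - 1)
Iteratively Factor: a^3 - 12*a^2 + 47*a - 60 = (a - 5)*(a^2 - 7*a + 12) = (a - 5)*(a - 3)*(a - 4)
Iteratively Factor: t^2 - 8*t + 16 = (t - 4)*(t - 4)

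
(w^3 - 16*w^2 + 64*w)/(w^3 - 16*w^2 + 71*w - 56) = w*(w - 8)/(w^2 - 8*w + 7)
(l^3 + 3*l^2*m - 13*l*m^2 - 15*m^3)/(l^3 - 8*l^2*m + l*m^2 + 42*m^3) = (l^2 + 6*l*m + 5*m^2)/(l^2 - 5*l*m - 14*m^2)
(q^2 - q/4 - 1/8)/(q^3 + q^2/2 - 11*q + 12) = (8*q^2 - 2*q - 1)/(4*(2*q^3 + q^2 - 22*q + 24))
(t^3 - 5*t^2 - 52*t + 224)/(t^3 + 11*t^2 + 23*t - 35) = (t^2 - 12*t + 32)/(t^2 + 4*t - 5)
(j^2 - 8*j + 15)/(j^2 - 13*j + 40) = (j - 3)/(j - 8)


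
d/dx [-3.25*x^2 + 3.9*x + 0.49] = 3.9 - 6.5*x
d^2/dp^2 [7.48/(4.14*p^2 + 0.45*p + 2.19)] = (-256.408416*p^2 - 27.87048*p + 7.48*(8.28*p + 0.45)*(16.56*p + 0.9) - 135.636336)/(4.14*p^2 + 0.45*p + 2.19)^3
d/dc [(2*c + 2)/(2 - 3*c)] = 10/(3*c - 2)^2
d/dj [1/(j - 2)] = -1/(j - 2)^2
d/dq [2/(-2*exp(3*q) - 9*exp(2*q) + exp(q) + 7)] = (12*exp(2*q) + 36*exp(q) - 2)*exp(q)/(2*exp(3*q) + 9*exp(2*q) - exp(q) - 7)^2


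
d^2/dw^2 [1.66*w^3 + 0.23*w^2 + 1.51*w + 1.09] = 9.96*w + 0.46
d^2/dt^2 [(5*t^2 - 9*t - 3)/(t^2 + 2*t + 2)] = 2*(-19*t^3 - 39*t^2 + 36*t + 50)/(t^6 + 6*t^5 + 18*t^4 + 32*t^3 + 36*t^2 + 24*t + 8)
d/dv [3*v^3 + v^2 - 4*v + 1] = 9*v^2 + 2*v - 4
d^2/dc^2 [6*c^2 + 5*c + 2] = 12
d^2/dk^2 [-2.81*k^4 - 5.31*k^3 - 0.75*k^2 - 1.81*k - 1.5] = -33.72*k^2 - 31.86*k - 1.5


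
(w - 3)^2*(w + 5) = w^3 - w^2 - 21*w + 45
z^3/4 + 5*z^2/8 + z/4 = z*(z/4 + 1/2)*(z + 1/2)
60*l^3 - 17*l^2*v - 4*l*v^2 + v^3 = (-5*l + v)*(-3*l + v)*(4*l + v)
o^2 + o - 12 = (o - 3)*(o + 4)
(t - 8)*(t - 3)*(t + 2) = t^3 - 9*t^2 + 2*t + 48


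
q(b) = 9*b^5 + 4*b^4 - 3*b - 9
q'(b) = 45*b^4 + 16*b^3 - 3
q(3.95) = 9607.12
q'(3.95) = 11937.79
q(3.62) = 6261.85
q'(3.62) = 8483.65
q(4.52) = 18626.93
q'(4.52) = 20257.58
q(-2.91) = -1591.49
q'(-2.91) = 2829.62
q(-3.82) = -6466.60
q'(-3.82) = 8687.33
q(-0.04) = -8.88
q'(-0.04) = -3.00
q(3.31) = 4037.09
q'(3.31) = 5978.86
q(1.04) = 3.51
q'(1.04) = 67.64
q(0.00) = -9.00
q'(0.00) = -3.00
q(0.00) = -9.00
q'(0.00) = -3.00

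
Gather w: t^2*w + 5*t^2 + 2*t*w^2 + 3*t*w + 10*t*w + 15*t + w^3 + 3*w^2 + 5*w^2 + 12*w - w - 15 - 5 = 5*t^2 + 15*t + w^3 + w^2*(2*t + 8) + w*(t^2 + 13*t + 11) - 20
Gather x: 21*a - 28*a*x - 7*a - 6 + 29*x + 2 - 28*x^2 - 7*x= 14*a - 28*x^2 + x*(22 - 28*a) - 4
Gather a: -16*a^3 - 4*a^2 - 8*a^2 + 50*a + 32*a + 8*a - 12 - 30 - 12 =-16*a^3 - 12*a^2 + 90*a - 54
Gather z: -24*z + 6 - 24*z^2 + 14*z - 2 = -24*z^2 - 10*z + 4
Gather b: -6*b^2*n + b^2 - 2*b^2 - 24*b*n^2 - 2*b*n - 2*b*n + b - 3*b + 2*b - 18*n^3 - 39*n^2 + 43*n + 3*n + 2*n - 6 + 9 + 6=b^2*(-6*n - 1) + b*(-24*n^2 - 4*n) - 18*n^3 - 39*n^2 + 48*n + 9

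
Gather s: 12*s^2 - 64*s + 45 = 12*s^2 - 64*s + 45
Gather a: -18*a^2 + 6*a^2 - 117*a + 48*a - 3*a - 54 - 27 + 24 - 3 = -12*a^2 - 72*a - 60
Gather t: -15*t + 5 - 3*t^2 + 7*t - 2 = -3*t^2 - 8*t + 3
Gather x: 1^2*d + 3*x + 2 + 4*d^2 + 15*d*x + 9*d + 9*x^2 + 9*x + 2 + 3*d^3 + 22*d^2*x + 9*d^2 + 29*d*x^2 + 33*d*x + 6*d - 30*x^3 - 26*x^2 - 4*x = 3*d^3 + 13*d^2 + 16*d - 30*x^3 + x^2*(29*d - 17) + x*(22*d^2 + 48*d + 8) + 4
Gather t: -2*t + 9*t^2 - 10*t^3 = -10*t^3 + 9*t^2 - 2*t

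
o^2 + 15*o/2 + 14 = (o + 7/2)*(o + 4)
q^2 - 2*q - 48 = (q - 8)*(q + 6)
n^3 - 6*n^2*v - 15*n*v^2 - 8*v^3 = (n - 8*v)*(n + v)^2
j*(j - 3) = j^2 - 3*j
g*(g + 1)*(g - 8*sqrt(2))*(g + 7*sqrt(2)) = g^4 - sqrt(2)*g^3 + g^3 - 112*g^2 - sqrt(2)*g^2 - 112*g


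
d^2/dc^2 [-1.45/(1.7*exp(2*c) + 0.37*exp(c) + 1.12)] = (-1.45*(3.4*exp(c) + 0.37)*(6.8*exp(c) + 0.74)*exp(c) + (9.86*exp(c) + 0.5365)*(1.7*exp(2*c) + 0.37*exp(c) + 1.12))*exp(c)/(1.7*exp(2*c) + 0.37*exp(c) + 1.12)^3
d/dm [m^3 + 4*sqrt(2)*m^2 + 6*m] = 3*m^2 + 8*sqrt(2)*m + 6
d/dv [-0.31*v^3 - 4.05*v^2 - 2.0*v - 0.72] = -0.93*v^2 - 8.1*v - 2.0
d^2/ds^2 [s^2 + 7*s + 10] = 2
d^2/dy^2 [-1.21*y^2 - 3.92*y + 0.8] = -2.42000000000000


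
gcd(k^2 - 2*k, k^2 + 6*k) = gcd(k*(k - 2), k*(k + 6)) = k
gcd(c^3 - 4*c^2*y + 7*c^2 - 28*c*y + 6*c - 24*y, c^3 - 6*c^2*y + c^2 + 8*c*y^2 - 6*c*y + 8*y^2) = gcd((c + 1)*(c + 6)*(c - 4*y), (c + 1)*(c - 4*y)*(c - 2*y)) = -c^2 + 4*c*y - c + 4*y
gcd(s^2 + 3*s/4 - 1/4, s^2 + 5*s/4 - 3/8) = s - 1/4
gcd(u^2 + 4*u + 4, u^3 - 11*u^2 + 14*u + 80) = u + 2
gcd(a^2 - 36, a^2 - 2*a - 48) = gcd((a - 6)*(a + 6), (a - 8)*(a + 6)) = a + 6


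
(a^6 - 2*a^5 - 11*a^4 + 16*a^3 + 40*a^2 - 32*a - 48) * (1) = a^6 - 2*a^5 - 11*a^4 + 16*a^3 + 40*a^2 - 32*a - 48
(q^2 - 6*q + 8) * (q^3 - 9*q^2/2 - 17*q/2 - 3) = q^5 - 21*q^4/2 + 53*q^3/2 + 12*q^2 - 50*q - 24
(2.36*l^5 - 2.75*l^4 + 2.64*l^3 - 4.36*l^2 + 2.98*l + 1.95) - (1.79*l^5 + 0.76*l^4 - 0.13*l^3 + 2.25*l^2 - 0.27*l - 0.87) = 0.57*l^5 - 3.51*l^4 + 2.77*l^3 - 6.61*l^2 + 3.25*l + 2.82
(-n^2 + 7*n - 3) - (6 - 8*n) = -n^2 + 15*n - 9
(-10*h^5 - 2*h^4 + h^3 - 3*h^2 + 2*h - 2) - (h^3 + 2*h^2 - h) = -10*h^5 - 2*h^4 - 5*h^2 + 3*h - 2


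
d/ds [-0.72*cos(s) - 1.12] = 0.72*sin(s)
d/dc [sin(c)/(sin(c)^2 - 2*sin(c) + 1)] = -(sin(c) + 1)*cos(c)/(sin(c) - 1)^3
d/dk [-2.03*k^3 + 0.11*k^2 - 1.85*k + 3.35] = -6.09*k^2 + 0.22*k - 1.85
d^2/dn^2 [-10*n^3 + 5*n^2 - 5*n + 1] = 10 - 60*n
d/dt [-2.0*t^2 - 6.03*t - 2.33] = -4.0*t - 6.03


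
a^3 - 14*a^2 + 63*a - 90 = (a - 6)*(a - 5)*(a - 3)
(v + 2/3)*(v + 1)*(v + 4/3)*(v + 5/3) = v^4 + 14*v^3/3 + 71*v^2/9 + 154*v/27 + 40/27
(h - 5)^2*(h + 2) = h^3 - 8*h^2 + 5*h + 50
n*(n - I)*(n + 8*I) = n^3 + 7*I*n^2 + 8*n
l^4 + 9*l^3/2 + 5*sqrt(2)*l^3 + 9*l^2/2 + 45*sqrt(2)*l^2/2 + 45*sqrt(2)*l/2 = l*(l + 3/2)*(l + 3)*(l + 5*sqrt(2))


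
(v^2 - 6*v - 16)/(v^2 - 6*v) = (v^2 - 6*v - 16)/(v*(v - 6))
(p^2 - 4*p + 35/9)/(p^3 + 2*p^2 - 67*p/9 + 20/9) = (3*p - 7)/(3*p^2 + 11*p - 4)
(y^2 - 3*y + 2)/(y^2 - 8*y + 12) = (y - 1)/(y - 6)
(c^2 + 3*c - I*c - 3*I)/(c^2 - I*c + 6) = (c^2 + c*(3 - I) - 3*I)/(c^2 - I*c + 6)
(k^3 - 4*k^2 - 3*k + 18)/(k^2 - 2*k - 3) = (k^2 - k - 6)/(k + 1)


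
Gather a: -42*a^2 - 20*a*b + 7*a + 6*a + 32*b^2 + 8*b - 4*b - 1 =-42*a^2 + a*(13 - 20*b) + 32*b^2 + 4*b - 1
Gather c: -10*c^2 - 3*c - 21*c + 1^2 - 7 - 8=-10*c^2 - 24*c - 14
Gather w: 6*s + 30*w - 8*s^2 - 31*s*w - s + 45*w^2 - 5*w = -8*s^2 + 5*s + 45*w^2 + w*(25 - 31*s)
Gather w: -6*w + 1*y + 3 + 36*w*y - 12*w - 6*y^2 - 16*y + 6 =w*(36*y - 18) - 6*y^2 - 15*y + 9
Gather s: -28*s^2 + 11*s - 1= -28*s^2 + 11*s - 1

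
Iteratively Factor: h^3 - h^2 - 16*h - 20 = (h - 5)*(h^2 + 4*h + 4) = (h - 5)*(h + 2)*(h + 2)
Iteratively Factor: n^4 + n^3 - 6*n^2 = (n)*(n^3 + n^2 - 6*n) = n*(n - 2)*(n^2 + 3*n) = n^2*(n - 2)*(n + 3)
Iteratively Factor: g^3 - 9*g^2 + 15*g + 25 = (g + 1)*(g^2 - 10*g + 25) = (g - 5)*(g + 1)*(g - 5)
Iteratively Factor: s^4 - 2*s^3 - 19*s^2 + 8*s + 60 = (s + 3)*(s^3 - 5*s^2 - 4*s + 20) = (s - 2)*(s + 3)*(s^2 - 3*s - 10) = (s - 5)*(s - 2)*(s + 3)*(s + 2)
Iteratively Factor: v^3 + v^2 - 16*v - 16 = (v + 4)*(v^2 - 3*v - 4) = (v - 4)*(v + 4)*(v + 1)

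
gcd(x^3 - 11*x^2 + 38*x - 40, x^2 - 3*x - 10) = x - 5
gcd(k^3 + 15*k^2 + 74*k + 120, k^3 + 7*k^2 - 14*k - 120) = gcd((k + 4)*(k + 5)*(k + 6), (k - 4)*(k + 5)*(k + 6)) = k^2 + 11*k + 30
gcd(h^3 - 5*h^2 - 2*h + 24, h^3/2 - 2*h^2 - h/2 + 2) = h - 4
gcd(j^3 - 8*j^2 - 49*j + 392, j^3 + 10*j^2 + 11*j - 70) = j + 7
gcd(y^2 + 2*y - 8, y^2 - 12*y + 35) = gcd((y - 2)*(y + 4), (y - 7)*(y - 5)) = 1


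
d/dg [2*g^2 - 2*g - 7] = 4*g - 2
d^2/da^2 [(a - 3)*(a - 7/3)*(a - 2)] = 6*a - 44/3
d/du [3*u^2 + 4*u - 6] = 6*u + 4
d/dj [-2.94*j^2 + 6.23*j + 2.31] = 6.23 - 5.88*j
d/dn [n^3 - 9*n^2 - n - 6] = 3*n^2 - 18*n - 1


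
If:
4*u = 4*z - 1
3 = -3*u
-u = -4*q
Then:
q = -1/4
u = -1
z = -3/4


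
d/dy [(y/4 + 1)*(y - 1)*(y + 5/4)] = 3*y^2/4 + 17*y/8 - 1/16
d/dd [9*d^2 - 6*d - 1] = 18*d - 6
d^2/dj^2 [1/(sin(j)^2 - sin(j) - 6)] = (4*sin(j)^4 - 3*sin(j)^3 + 19*sin(j)^2 - 14)/(sin(j) + cos(j)^2 + 5)^3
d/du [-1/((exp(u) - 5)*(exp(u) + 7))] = 2*(exp(u) + 1)*exp(u)/((exp(u) - 5)^2*(exp(u) + 7)^2)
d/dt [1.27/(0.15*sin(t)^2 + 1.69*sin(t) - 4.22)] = -(0.381*sin(t) + 2.1463)*cos(t)/(0.15*sin(t)^2 + 1.69*sin(t) - 4.22)^2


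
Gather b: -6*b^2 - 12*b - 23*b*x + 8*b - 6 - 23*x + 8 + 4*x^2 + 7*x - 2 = -6*b^2 + b*(-23*x - 4) + 4*x^2 - 16*x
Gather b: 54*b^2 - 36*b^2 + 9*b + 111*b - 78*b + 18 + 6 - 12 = 18*b^2 + 42*b + 12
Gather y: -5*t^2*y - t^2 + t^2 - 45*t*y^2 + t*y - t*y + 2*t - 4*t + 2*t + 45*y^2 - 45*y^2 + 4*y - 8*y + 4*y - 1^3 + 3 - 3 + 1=-5*t^2*y - 45*t*y^2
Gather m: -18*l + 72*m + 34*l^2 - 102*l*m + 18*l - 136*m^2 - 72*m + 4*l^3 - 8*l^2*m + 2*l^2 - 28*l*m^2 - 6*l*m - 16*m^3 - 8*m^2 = 4*l^3 + 36*l^2 - 16*m^3 + m^2*(-28*l - 144) + m*(-8*l^2 - 108*l)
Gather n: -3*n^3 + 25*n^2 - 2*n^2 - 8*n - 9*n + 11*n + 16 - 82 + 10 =-3*n^3 + 23*n^2 - 6*n - 56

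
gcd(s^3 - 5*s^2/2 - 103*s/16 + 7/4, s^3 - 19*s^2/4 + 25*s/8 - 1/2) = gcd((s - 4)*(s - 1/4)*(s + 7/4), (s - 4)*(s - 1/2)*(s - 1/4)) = s^2 - 17*s/4 + 1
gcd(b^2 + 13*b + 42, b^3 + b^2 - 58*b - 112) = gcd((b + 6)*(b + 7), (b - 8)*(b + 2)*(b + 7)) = b + 7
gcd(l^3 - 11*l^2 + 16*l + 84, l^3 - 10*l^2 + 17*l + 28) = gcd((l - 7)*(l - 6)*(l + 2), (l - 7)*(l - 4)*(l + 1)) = l - 7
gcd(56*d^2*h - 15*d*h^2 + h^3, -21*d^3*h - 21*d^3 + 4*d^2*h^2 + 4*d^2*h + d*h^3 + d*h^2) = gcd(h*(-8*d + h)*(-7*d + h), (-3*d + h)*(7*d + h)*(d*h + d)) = 1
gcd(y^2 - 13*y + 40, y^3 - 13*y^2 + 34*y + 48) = y - 8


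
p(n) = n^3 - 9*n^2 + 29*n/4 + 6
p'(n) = 3*n^2 - 18*n + 29/4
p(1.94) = -6.51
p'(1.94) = -16.38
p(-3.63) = -186.74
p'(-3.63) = 112.12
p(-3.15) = -137.40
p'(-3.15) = 93.72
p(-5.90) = -555.44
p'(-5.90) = 217.88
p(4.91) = -57.00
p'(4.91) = -8.81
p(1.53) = -0.39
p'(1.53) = -13.27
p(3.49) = -35.81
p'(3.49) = -19.03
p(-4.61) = -316.66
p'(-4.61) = 153.99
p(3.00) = -26.25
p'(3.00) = -19.75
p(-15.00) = -5502.75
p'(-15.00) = 952.25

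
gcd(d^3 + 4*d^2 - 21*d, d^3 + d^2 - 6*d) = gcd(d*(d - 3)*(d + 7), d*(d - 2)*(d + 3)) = d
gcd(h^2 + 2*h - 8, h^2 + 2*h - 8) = h^2 + 2*h - 8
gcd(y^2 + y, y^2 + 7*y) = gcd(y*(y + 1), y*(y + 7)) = y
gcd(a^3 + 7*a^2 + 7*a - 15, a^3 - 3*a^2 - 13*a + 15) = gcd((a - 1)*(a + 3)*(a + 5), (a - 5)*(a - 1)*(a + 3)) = a^2 + 2*a - 3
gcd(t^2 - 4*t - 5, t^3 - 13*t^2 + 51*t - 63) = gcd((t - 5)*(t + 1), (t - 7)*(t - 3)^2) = 1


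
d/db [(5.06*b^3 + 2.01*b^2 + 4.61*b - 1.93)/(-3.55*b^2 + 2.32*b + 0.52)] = (-17.963*b^4 + 23.4784*b^3 + 28.9223*b^2 - 11.6126*b + 6.8748)/(12.6025*b^4 - 16.472*b^3 + 1.6904*b^2 + 2.4128*b + 0.2704)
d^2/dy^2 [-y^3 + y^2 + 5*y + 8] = 2 - 6*y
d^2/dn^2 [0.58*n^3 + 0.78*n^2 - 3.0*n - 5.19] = 3.48*n + 1.56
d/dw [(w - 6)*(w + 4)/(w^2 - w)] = (w^2 + 48*w - 24)/(w^2*(w^2 - 2*w + 1))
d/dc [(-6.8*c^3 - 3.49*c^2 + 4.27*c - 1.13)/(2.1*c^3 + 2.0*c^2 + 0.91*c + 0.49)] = (7.105427357601e-15*c^5 - 6.27099999999999*c^4 - 30.31*c^3 - 14.5929*c^2 + 1.0998*c + 3.1206)/(4.41*c^6 + 8.4*c^5 + 7.822*c^4 + 5.698*c^3 + 2.7881*c^2 + 0.8918*c + 0.2401)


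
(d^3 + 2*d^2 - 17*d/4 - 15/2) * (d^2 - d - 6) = d^5 + d^4 - 49*d^3/4 - 61*d^2/4 + 33*d + 45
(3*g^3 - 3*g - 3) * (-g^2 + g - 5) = -3*g^5 + 3*g^4 - 12*g^3 + 12*g + 15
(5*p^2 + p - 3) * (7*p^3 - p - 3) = 35*p^5 + 7*p^4 - 26*p^3 - 16*p^2 + 9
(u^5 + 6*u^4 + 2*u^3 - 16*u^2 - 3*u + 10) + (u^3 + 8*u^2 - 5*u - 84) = u^5 + 6*u^4 + 3*u^3 - 8*u^2 - 8*u - 74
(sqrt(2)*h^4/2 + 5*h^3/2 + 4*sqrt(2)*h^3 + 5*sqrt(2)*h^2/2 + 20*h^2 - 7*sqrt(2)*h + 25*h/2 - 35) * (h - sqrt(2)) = sqrt(2)*h^5/2 + 3*h^4/2 + 4*sqrt(2)*h^4 + 12*h^3 - 27*sqrt(2)*h^2 + 15*h^2/2 - 21*h - 25*sqrt(2)*h/2 + 35*sqrt(2)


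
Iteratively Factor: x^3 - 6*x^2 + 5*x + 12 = (x - 3)*(x^2 - 3*x - 4) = (x - 3)*(x + 1)*(x - 4)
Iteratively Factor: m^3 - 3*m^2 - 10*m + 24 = (m - 4)*(m^2 + m - 6) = (m - 4)*(m + 3)*(m - 2)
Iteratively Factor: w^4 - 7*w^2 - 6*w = (w + 2)*(w^3 - 2*w^2 - 3*w) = (w - 3)*(w + 2)*(w^2 + w) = (w - 3)*(w + 1)*(w + 2)*(w)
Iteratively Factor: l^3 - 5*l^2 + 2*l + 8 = (l - 2)*(l^2 - 3*l - 4) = (l - 2)*(l + 1)*(l - 4)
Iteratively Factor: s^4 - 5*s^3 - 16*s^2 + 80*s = (s + 4)*(s^3 - 9*s^2 + 20*s) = (s - 4)*(s + 4)*(s^2 - 5*s) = (s - 5)*(s - 4)*(s + 4)*(s)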